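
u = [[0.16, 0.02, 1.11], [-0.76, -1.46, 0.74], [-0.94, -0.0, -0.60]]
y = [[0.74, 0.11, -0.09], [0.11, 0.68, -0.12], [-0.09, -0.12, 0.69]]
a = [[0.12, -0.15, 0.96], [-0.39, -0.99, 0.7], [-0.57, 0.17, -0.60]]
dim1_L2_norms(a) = [0.98, 1.27, 0.84]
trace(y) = 2.11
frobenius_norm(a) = 1.82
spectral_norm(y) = 0.92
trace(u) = -1.90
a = y @ u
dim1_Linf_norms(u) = [1.11, 1.46, 0.94]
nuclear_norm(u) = 3.81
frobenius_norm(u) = 2.40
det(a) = -0.45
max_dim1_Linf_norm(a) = 0.99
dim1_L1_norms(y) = [0.94, 0.91, 0.9]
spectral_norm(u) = 1.86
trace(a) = -1.47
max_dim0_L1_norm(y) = 0.94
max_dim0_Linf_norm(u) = 1.46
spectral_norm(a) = 1.55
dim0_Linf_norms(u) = [0.94, 1.46, 1.11]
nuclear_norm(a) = 2.76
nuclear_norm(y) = 2.11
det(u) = -1.41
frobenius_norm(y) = 1.25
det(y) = 0.33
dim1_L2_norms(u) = [1.12, 1.8, 1.12]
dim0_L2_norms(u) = [1.22, 1.46, 1.46]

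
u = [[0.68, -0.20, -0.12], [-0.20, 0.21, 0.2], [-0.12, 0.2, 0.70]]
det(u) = 0.051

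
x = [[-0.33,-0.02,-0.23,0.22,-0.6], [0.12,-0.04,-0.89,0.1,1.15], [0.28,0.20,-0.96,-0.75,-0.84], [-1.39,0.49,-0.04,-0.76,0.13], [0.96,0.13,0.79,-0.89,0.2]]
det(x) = 0.00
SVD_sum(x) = [[-0.41, 0.08, -0.21, -0.02, -0.08], [-0.08, 0.02, -0.04, -0.00, -0.02], [-0.33, 0.06, -0.17, -0.02, -0.06], [-1.13, 0.21, -0.58, -0.05, -0.21], [1.00, -0.19, 0.52, 0.05, 0.19]] + [[0.03, 0.04, 0.04, -0.15, -0.21], [-0.13, -0.18, -0.18, 0.62, 0.85], [0.12, 0.16, 0.16, -0.56, -0.78], [0.03, 0.04, 0.04, -0.13, -0.18], [0.07, 0.1, 0.10, -0.35, -0.48]] + [[0.12,  -0.04,  -0.22,  0.07,  -0.08], [0.19,  -0.07,  -0.36,  0.11,  -0.14], [0.40,  -0.14,  -0.75,  0.22,  -0.28], [-0.37,  0.13,  0.69,  -0.21,  0.26], [-0.22,  0.08,  0.41,  -0.12,  0.16]] + [[-0.07, -0.1, 0.16, 0.32, -0.23], [0.14, 0.19, -0.31, -0.62, 0.45], [0.09, 0.12, -0.2, -0.40, 0.28], [0.08, 0.11, -0.19, -0.37, 0.26], [0.11, 0.14, -0.24, -0.47, 0.33]] + [[0.00,0.0,0.00,0.00,-0.00], [0.0,0.0,0.0,0.00,-0.0], [-0.00,-0.0,-0.0,-0.0,0.0], [0.00,0.0,0.00,0.0,-0.00], [0.00,0.0,0.00,0.00,-0.00]]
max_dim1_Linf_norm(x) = 1.39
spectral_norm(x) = 1.85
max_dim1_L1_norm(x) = 3.03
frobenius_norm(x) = 3.19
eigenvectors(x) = [[(0.19-0.23j), (0.19+0.23j), (0.06-0.05j), (0.06+0.05j), -0.16+0.00j], [0.14+0.54j, (0.14-0.54j), 0.33+0.50j, 0.33-0.50j, -0.94+0.00j], [(0.05-0.28j), 0.05+0.28j, 0.64+0.00j, 0.64-0.00j, (-0+0j)], [(0.22+0.38j), 0.22-0.38j, (0.34-0.21j), 0.34+0.21j, -0.31+0.00j], [(-0.57+0j), -0.57-0.00j, -0.12-0.22j, -0.12+0.22j, 0.01+0.00j]]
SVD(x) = [[-0.26,-0.16,0.19,0.32,0.88], [-0.05,0.67,0.3,-0.62,0.27], [-0.21,-0.61,0.64,-0.40,-0.17], [-0.71,-0.14,-0.59,-0.37,0.03], [0.62,-0.37,-0.35,-0.47,0.36]] @ diag([1.8525917427007075, 1.636756934170342, 1.4690090692277757, 1.3832001851845743, 0.0004189920827920892]) @ [[0.86, -0.16, 0.45, 0.04, 0.16], [-0.12, -0.16, -0.16, 0.57, 0.78], [0.43, -0.15, -0.8, 0.24, -0.3], [-0.17, -0.22, 0.37, 0.72, -0.52], [0.16, 0.94, 0.00, 0.31, -0.01]]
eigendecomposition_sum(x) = [[-0.11+0.41j, (-0.05-0.04j), -0.12+0.02j, 0.19-0.10j, -0.26-0.09j],[-0.49-0.61j, 0.11-0.03j, 0.11-0.19j, -0.07+0.39j, 0.42-0.29j],[0.10+0.38j, -0.06-0.01j, -0.09+0.07j, 0.11-0.17j, (-0.25+0.04j)],[-0.49-0.35j, (0.07-0.04j), 0.04-0.17j, 0.03+0.31j, (0.25-0.3j)],[0.73-0.33j, 0.11j, (0.16+0.15j), -0.37-0.17j, 0.18+0.49j]] + [[(-0.11-0.41j), (-0.05+0.04j), -0.12-0.02j, 0.19+0.10j, -0.26+0.09j], [-0.49+0.61j, 0.11+0.03j, (0.11+0.19j), (-0.07-0.39j), 0.42+0.29j], [0.10-0.38j, -0.06+0.01j, -0.09-0.07j, 0.11+0.17j, -0.25-0.04j], [-0.49+0.35j, (0.07+0.04j), 0.04+0.17j, (0.03-0.31j), (0.25+0.3j)], [(0.73+0.33j), -0.11j, 0.16-0.15j, (-0.37+0.17j), (0.18-0.49j)]] + [[(-0.05-0.06j), (0.04+0.01j), 0.07j, -0.08-0.00j, (-0.04-0.01j)], [(0.55-0.32j), (-0.13+0.26j), -0.55-0.07j, 0.12-0.62j, (0.15-0.29j)], [0.04-0.68j, 0.16+0.27j, (-0.39+0.45j), -0.49-0.48j, (-0.17-0.31j)], [(-0.2-0.37j), 0.17+0.09j, (-0.06+0.36j), -0.41-0.09j, (-0.19-0.11j)], [(-0.25+0.12j), (0.06-0.11j), 0.23+0.05j, (-0.07+0.26j), (-0.08+0.12j)]] + [[-0.05+0.06j,0.04-0.01j,-0.07j,(-0.08+0j),-0.04+0.01j], [0.55+0.32j,(-0.13-0.26j),(-0.55+0.07j),(0.12+0.62j),(0.15+0.29j)], [0.04+0.68j,(0.16-0.27j),-0.39-0.45j,-0.49+0.48j,-0.17+0.31j], [(-0.2+0.37j),0.17-0.09j,(-0.06-0.36j),(-0.41+0.09j),(-0.19+0.11j)], [(-0.25-0.12j),(0.06+0.11j),0.23-0.05j,-0.07-0.26j,(-0.08-0.12j)]] + [[-0j, 0j, -0.00-0.00j, 0.00+0.00j, -0j], [0.00-0.00j, 0j, -0.00-0.00j, 0.00+0.00j, -0j], [-0j, 0.00+0.00j, -0.00-0.00j, 0j, 0.00-0.00j], [0.00-0.00j, 0j, (-0-0j), 0j, 0.00-0.00j], [-0.00+0.00j, (-0-0j), 0.00+0.00j, -0.00-0.00j, -0.00+0.00j]]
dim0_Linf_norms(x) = [1.39, 0.49, 0.96, 0.89, 1.15]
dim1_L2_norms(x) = [0.76, 1.46, 1.52, 1.66, 1.55]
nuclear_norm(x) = 6.34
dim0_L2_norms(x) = [1.75, 0.55, 1.55, 1.41, 1.56]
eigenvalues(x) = [(0.12+1.24j), (0.12-1.24j), (-1.06+0.67j), (-1.06-0.67j), 0j]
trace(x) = -1.89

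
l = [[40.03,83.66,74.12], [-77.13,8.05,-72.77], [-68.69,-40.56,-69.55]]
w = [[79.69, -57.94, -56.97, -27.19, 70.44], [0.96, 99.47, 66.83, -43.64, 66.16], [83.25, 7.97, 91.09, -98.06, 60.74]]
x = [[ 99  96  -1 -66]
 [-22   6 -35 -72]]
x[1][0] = -22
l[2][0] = -68.69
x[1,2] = -35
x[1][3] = -72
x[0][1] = 96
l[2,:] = [-68.69, -40.56, -69.55]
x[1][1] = 6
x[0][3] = -66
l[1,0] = -77.13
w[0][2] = -56.97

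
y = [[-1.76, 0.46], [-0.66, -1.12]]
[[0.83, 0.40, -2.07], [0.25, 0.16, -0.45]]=y@ [[-0.46,-0.23,1.11],[0.05,-0.01,-0.25]]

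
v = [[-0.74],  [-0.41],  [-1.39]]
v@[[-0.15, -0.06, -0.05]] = [[0.11, 0.04, 0.04], [0.06, 0.02, 0.02], [0.21, 0.08, 0.07]]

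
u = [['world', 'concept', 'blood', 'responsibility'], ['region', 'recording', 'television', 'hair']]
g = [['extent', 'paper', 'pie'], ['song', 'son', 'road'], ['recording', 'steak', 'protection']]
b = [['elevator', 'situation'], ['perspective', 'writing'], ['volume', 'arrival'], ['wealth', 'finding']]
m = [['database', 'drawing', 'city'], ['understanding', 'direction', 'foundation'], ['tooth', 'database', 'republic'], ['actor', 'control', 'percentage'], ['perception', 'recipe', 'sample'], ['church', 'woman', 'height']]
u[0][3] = 'responsibility'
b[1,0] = 'perspective'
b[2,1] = 'arrival'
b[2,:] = ['volume', 'arrival']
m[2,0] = 'tooth'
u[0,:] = ['world', 'concept', 'blood', 'responsibility']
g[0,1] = 'paper'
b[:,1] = ['situation', 'writing', 'arrival', 'finding']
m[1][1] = 'direction'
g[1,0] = 'song'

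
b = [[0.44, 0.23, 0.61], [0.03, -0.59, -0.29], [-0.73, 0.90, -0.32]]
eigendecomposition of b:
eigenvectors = [[(-0.7+0j), 0.30+0.38j, (0.3-0.38j)],[-0.34+0.00j, (0.17-0.28j), 0.17+0.28j],[(0.63+0j), (-0.81+0j), (-0.81-0j)]]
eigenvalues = [(0.01+0j), (-0.24+0.66j), (-0.24-0.66j)]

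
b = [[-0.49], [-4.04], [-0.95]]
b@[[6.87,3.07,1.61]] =[[-3.37, -1.50, -0.79],  [-27.75, -12.4, -6.50],  [-6.53, -2.92, -1.53]]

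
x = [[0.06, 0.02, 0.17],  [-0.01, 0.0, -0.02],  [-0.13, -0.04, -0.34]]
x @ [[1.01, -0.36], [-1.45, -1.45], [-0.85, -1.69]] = [[-0.11, -0.34], [0.01, 0.04], [0.22, 0.68]]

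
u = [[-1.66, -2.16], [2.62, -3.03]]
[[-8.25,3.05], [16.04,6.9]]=u@[[5.58, 0.53], [-0.47, -1.82]]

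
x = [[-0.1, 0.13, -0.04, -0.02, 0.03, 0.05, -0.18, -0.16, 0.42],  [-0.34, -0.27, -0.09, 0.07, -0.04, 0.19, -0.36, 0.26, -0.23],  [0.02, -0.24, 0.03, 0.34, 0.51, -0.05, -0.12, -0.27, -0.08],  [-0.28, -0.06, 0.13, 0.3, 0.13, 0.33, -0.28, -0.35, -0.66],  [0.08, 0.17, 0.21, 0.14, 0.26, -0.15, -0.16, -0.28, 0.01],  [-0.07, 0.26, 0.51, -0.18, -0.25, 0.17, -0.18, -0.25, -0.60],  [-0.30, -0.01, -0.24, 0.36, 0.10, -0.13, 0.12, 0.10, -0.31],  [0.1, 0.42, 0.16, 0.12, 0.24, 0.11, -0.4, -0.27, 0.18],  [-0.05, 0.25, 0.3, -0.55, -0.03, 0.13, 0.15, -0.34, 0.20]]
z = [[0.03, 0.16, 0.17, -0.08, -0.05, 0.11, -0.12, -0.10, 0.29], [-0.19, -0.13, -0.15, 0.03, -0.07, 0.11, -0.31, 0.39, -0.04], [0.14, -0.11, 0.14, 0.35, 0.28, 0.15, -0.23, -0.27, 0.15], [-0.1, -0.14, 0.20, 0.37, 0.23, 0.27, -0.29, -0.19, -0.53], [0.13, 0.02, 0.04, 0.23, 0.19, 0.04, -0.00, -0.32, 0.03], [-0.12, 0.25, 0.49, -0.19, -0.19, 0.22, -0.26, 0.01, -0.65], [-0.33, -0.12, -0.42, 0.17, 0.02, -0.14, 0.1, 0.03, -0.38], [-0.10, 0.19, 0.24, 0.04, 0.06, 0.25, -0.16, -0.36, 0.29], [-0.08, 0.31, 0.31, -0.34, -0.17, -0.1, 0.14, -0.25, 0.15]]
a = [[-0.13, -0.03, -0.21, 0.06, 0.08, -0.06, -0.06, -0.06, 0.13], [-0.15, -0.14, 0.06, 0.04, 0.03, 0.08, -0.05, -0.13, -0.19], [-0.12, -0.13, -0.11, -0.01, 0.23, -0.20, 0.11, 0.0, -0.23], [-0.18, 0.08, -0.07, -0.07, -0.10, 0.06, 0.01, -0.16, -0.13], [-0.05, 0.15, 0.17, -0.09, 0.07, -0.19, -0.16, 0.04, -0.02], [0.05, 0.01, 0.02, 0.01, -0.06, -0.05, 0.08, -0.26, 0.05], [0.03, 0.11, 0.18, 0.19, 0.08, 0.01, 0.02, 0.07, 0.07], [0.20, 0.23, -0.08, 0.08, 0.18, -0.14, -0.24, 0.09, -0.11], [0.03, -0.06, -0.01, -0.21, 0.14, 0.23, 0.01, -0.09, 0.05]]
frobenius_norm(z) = 2.05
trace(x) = 0.44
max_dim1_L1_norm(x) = 2.52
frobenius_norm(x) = 2.25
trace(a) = -0.27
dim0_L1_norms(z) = [1.22, 1.43, 2.16, 1.8, 1.26, 1.39, 1.61, 1.92, 2.51]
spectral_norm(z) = 1.16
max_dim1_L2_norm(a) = 0.49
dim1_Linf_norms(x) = [0.42, 0.36, 0.51, 0.66, 0.28, 0.6, 0.36, 0.42, 0.55]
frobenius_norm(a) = 1.09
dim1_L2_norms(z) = [0.43, 0.59, 0.65, 0.86, 0.46, 0.96, 0.71, 0.64, 0.68]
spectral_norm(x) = 1.33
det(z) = -0.00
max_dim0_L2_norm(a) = 0.41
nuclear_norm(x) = 5.44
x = z + a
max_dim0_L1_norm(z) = 2.51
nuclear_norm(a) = 3.06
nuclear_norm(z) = 4.55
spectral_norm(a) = 0.60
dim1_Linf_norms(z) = [0.29, 0.39, 0.35, 0.53, 0.32, 0.65, 0.42, 0.36, 0.34]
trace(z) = 0.71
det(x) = 0.00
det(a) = 0.00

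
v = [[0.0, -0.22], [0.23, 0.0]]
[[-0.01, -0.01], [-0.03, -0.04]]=v @ [[-0.12, -0.18], [0.03, 0.05]]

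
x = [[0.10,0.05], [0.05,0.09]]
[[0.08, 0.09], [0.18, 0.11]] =x @ [[-0.29, 0.31], [2.13, 1.1]]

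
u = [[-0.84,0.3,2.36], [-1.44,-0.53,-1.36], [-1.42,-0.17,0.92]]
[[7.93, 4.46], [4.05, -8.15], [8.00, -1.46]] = u@[[-4.47, 2.83],[-0.07, 0.37],[1.78, 2.85]]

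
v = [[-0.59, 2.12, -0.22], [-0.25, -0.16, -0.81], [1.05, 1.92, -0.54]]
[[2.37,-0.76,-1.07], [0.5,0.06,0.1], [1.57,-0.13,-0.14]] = v @ [[-0.5, 0.33, 0.48], [0.91, -0.28, -0.39], [-0.64, -0.12, -0.19]]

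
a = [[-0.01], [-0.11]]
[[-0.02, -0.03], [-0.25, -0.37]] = a@[[2.31, 3.35]]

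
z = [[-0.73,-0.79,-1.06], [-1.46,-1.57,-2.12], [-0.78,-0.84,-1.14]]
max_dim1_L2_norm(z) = 3.02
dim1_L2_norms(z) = [1.51, 3.02, 1.62]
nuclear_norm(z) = 3.75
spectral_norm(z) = 3.74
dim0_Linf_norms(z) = [1.46, 1.57, 2.12]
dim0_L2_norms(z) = [1.81, 1.95, 2.63]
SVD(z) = [[-0.4, -0.68, -0.62], [-0.81, -0.06, 0.59], [-0.43, 0.73, -0.52]] @ diag([3.7396608968391876, 0.00540810289923758, 0.0026700327620224453]) @ [[0.48, 0.52, 0.70], [0.23, 0.70, -0.68], [-0.85, 0.49, 0.22]]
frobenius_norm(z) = 3.74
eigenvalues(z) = [-3.44, 0.0, -0.01]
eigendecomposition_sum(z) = [[-0.73,-0.79,-1.06], [-1.46,-1.57,-2.12], [-0.78,-0.84,-1.14]] + [[0.00,  -0.00,  0.00], [-0.00,  0.0,  -0.00], [-0.00,  0.0,  -0.00]] + [[-0.0, -0.00, 0.0], [-0.0, -0.0, 0.00], [0.00, 0.0, -0.00]]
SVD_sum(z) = [[-0.73, -0.79, -1.06], [-1.46, -1.57, -2.12], [-0.78, -0.84, -1.14]] + [[-0.00, -0.0, 0.0], [-0.00, -0.00, 0.0], [0.00, 0.00, -0.0]] + [[0.0,-0.00,-0.0],[-0.00,0.00,0.00],[0.0,-0.0,-0.0]]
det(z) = 0.00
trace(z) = -3.44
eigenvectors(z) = [[0.40, 0.75, -0.59],[0.81, -0.66, -0.40],[0.43, -0.03, 0.7]]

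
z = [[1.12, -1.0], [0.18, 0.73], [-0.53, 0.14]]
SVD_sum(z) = [[1.06, -1.06], [-0.27, 0.27], [-0.34, 0.33]] + [[0.06, 0.06], [0.45, 0.46], [-0.19, -0.19]]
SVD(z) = [[-0.93, -0.11], [0.24, -0.91], [0.29, 0.39]] @ diag([1.6195453600182297, 0.705175741814353]) @ [[-0.71, 0.70], [-0.7, -0.71]]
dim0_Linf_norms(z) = [1.12, 1.0]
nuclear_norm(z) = 2.32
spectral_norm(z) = 1.62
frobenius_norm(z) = 1.77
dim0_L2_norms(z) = [1.25, 1.25]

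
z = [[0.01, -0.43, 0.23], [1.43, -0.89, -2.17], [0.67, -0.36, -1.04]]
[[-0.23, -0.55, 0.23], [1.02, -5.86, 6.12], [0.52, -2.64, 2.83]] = z @ [[3.52, 4.41, 1.2], [1.31, 3.60, -1.31], [1.31, 4.13, -1.49]]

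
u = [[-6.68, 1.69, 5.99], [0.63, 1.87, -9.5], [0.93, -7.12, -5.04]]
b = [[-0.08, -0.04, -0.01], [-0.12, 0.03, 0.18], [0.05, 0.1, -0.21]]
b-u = [[6.6,-1.73,-6.00], [-0.75,-1.84,9.68], [-0.88,7.22,4.83]]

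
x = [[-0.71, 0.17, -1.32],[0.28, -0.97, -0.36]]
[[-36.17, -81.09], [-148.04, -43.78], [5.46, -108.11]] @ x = [[2.98, 72.51, 76.94], [92.85, 17.30, 211.17], [-34.15, 105.79, 31.71]]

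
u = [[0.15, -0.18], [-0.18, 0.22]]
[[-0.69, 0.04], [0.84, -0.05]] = u@[[-2.76,1.22], [1.56,0.79]]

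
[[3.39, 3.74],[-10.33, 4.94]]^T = [[3.39, -10.33], [3.74, 4.94]]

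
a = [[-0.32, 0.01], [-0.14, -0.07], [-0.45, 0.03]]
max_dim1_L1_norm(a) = 0.48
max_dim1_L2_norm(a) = 0.45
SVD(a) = [[-0.56, 0.04], [-0.24, -0.96], [-0.79, 0.27]] @ diag([0.5697801023232026, 0.075832941368252]) @ [[1.00, -0.02],[0.02, 1.00]]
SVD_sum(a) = [[-0.32, 0.01], [-0.14, 0.0], [-0.45, 0.01]] + [[0.00, 0.00], [-0.00, -0.07], [0.00, 0.02]]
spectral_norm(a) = 0.57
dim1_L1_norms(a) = [0.33, 0.21, 0.48]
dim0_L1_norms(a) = [0.91, 0.11]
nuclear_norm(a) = 0.65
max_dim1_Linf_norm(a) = 0.45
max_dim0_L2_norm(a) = 0.57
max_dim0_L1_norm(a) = 0.91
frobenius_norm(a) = 0.57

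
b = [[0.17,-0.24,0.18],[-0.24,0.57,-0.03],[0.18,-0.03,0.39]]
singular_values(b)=[0.72, 0.41, 0.0]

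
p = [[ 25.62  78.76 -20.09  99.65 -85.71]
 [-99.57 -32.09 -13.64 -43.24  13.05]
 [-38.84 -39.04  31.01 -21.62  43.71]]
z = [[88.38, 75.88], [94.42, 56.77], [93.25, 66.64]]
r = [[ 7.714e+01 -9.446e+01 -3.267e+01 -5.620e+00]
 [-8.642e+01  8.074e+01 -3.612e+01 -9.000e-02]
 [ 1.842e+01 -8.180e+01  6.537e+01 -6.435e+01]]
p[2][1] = -39.04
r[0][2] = -32.67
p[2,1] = -39.04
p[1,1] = -32.09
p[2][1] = -39.04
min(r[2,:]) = -81.8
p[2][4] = 43.71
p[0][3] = 99.65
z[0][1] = 75.88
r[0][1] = -94.46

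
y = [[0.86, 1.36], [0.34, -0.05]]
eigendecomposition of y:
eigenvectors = [[0.97, -0.73], [0.26, 0.68]]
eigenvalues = [1.22, -0.41]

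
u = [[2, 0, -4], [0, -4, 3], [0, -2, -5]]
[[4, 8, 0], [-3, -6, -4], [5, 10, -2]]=u@[[0, 0, 0], [0, 0, 1], [-1, -2, 0]]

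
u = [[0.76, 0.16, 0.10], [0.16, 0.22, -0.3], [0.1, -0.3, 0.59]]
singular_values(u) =[0.81, 0.76, 0.01]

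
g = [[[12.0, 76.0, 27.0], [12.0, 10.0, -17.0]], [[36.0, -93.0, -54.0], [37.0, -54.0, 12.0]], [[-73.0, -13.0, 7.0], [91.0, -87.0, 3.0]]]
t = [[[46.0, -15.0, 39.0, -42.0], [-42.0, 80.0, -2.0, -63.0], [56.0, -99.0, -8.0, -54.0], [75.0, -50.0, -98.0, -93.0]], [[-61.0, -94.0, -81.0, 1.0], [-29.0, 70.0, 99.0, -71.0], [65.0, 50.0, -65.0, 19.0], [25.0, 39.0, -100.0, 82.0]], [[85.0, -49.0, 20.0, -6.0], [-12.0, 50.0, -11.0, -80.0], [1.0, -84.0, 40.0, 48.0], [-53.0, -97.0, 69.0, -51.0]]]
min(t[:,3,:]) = -100.0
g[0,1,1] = 10.0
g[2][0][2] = 7.0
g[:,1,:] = [[12.0, 10.0, -17.0], [37.0, -54.0, 12.0], [91.0, -87.0, 3.0]]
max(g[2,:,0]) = 91.0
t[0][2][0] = 56.0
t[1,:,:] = [[-61.0, -94.0, -81.0, 1.0], [-29.0, 70.0, 99.0, -71.0], [65.0, 50.0, -65.0, 19.0], [25.0, 39.0, -100.0, 82.0]]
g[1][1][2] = 12.0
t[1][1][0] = -29.0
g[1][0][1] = -93.0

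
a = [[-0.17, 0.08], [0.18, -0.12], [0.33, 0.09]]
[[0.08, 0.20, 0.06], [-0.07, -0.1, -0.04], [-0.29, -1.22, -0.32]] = a @[[-0.74,-2.78,-0.74],  [-0.56,-3.35,-0.8]]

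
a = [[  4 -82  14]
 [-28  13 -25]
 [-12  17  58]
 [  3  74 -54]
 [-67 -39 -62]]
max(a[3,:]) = 74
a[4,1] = -39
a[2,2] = 58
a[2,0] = -12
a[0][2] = 14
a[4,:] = [-67, -39, -62]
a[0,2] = 14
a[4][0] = -67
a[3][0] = 3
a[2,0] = -12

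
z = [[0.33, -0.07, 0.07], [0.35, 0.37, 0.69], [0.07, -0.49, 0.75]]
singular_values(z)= [1.08, 0.64, 0.3]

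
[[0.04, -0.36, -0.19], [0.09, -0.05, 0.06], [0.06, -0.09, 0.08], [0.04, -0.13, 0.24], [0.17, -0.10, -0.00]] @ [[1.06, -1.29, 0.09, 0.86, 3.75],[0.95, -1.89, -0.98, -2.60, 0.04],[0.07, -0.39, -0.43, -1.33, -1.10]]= [[-0.31, 0.7, 0.44, 1.22, 0.34], [0.05, -0.04, 0.03, 0.13, 0.27], [-0.02, 0.06, 0.06, 0.18, 0.13], [-0.06, 0.1, 0.03, 0.05, -0.12], [0.09, -0.03, 0.11, 0.41, 0.63]]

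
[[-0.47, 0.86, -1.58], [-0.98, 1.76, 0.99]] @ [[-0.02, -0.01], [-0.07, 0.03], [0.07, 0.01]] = [[-0.16, 0.01], [-0.03, 0.07]]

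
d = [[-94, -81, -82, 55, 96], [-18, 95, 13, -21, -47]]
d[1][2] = 13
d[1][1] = 95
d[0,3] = 55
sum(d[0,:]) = -106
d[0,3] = 55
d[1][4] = -47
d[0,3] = 55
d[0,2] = -82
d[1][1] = 95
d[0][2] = -82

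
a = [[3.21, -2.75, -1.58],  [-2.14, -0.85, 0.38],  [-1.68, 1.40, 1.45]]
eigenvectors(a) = [[-0.82, 0.31, -0.43], [0.32, -0.23, -0.89], [0.48, 0.92, 0.16]]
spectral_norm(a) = 5.34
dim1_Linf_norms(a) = [3.21, 2.14, 1.68]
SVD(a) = [[-0.84,-0.22,0.50], [0.25,-0.97,-0.0], [0.48,0.12,0.87]] @ diag([5.338879691060166, 1.9811877174801966, 0.5154210632976999]) @ [[-0.76, 0.52, 0.4], [0.59, 0.80, 0.08], [0.28, -0.29, 0.91]]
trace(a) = 3.81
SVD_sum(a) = [[3.39, -2.33, -1.78], [-1.00, 0.69, 0.53], [-1.95, 1.34, 1.02]] + [[-0.25,-0.35,-0.03], [-1.13,-1.54,-0.15], [0.14,0.19,0.02]] + [[0.07, -0.08, 0.23], [-0.00, 0.0, -0.0], [0.12, -0.13, 0.41]]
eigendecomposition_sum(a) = [[3.47, -1.96, -1.66], [-1.35, 0.76, 0.65], [-2.05, 1.16, 0.98]] + [[0.08, -0.01, 0.15],[-0.06, 0.01, -0.11],[0.25, -0.04, 0.44]] + [[-0.35, -0.78, -0.07], [-0.72, -1.62, -0.16], [0.13, 0.28, 0.03]]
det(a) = -5.45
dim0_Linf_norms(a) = [3.21, 2.75, 1.58]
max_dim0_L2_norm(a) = 4.21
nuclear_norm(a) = 7.84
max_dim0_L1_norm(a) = 7.03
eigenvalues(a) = [5.22, 0.54, -1.94]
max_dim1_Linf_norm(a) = 3.21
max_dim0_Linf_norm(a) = 3.21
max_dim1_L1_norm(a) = 7.54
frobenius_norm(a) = 5.72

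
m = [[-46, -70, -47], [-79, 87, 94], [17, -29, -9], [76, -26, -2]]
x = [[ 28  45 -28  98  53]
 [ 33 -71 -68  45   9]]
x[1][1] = -71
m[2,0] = 17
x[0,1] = 45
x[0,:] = [28, 45, -28, 98, 53]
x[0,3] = 98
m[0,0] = -46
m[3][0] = 76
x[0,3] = 98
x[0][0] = 28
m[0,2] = -47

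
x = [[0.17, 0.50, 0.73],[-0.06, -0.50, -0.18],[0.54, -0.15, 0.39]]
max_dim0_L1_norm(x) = 1.3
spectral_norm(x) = 1.07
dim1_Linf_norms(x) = [0.73, 0.5, 0.54]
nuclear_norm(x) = 1.88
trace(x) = 0.06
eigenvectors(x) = [[-0.66, 0.77, -0.75], [0.12, 0.24, 0.45], [-0.74, -0.60, 0.48]]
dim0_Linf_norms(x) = [0.54, 0.5, 0.73]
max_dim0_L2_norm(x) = 0.85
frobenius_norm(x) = 1.25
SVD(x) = [[-0.83,0.18,-0.52], [0.39,-0.47,-0.79], [-0.39,-0.86,0.32]] @ diag([1.0670700614045263, 0.6226091073388119, 0.19421478706038167]) @ [[-0.35, -0.52, -0.78],[-0.65, 0.73, -0.19],[0.67, 0.44, -0.6]]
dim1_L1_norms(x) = [1.4, 0.74, 1.08]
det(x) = 0.13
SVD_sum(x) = [[0.31,0.46,0.69], [-0.15,-0.22,-0.33], [0.15,0.22,0.32]] + [[-0.07, 0.08, -0.02], [0.19, -0.21, 0.06], [0.35, -0.39, 0.1]] + [[-0.07,-0.04,0.06], [-0.1,-0.07,0.09], [0.04,0.03,-0.04]]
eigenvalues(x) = [0.9, -0.24, -0.59]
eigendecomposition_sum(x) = [[0.36,  0.08,  0.49], [-0.07,  -0.01,  -0.09], [0.40,  0.09,  0.55]] + [[-0.12, -0.26, 0.06],[-0.04, -0.08, 0.02],[0.09, 0.20, -0.05]] + [[-0.07, 0.68, 0.18], [0.04, -0.40, -0.11], [0.05, -0.44, -0.11]]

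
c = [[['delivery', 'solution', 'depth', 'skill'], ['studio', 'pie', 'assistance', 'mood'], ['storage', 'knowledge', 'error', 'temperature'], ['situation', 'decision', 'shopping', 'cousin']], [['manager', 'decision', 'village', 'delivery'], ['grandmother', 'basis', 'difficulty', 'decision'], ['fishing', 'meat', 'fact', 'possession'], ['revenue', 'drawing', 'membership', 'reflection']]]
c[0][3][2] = 'shopping'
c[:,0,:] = [['delivery', 'solution', 'depth', 'skill'], ['manager', 'decision', 'village', 'delivery']]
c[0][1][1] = 'pie'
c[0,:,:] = [['delivery', 'solution', 'depth', 'skill'], ['studio', 'pie', 'assistance', 'mood'], ['storage', 'knowledge', 'error', 'temperature'], ['situation', 'decision', 'shopping', 'cousin']]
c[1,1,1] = 'basis'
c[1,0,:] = ['manager', 'decision', 'village', 'delivery']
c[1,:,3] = ['delivery', 'decision', 'possession', 'reflection']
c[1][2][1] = 'meat'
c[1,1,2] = 'difficulty'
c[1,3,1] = 'drawing'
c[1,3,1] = 'drawing'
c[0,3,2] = 'shopping'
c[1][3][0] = 'revenue'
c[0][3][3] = 'cousin'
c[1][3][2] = 'membership'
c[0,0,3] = 'skill'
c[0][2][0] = 'storage'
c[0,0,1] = 'solution'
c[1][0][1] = 'decision'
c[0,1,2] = 'assistance'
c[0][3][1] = 'decision'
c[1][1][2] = 'difficulty'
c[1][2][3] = 'possession'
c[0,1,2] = 'assistance'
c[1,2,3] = 'possession'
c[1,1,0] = 'grandmother'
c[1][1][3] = 'decision'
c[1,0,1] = 'decision'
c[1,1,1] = 'basis'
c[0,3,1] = 'decision'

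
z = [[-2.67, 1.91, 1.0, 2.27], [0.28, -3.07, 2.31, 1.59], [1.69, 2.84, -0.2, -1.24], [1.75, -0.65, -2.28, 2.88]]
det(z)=163.582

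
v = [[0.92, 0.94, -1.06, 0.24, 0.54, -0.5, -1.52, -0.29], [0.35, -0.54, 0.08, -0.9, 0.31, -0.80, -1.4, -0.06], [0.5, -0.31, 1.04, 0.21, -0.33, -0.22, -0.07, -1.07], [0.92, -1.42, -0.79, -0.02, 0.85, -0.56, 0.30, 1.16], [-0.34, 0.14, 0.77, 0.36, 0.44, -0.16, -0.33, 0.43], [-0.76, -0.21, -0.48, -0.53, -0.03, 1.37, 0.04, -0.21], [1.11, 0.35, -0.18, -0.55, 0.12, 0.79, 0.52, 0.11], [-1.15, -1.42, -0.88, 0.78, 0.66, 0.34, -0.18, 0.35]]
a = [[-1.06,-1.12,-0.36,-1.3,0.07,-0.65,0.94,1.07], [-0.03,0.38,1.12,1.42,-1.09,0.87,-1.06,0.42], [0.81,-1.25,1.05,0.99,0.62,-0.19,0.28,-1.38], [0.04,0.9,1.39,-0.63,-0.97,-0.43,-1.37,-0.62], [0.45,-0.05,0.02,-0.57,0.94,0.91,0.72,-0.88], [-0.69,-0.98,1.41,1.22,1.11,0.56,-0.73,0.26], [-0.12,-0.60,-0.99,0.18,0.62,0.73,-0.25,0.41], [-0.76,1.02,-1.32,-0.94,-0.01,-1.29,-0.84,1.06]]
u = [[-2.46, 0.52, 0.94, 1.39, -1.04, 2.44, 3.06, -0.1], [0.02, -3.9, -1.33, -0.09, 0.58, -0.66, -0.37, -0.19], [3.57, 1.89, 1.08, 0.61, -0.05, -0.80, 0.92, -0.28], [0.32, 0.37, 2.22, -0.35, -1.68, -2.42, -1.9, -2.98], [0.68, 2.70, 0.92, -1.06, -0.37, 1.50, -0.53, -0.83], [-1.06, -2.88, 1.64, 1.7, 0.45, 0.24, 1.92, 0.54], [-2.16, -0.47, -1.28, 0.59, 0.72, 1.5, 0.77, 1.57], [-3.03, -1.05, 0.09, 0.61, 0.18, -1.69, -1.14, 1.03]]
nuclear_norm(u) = 27.39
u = a @ v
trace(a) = 2.05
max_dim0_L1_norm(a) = 7.66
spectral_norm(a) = 4.32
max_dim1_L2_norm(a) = 2.78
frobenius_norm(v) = 5.57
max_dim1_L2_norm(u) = 5.14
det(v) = 0.17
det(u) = 3.12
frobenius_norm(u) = 12.26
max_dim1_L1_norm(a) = 7.24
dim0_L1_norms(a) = [3.96, 6.3, 7.66, 7.25, 5.43, 5.63, 6.19, 6.1]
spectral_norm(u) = 7.85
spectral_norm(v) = 2.99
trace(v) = 4.08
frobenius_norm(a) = 6.89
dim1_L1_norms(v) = [6.01, 4.44, 3.75, 6.02, 2.97, 3.63, 3.73, 5.76]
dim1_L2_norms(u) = [5.05, 4.23, 4.41, 5.14, 3.62, 4.39, 3.56, 3.99]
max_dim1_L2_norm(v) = 2.44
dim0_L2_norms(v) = [2.31, 2.34, 2.11, 1.49, 1.37, 1.97, 2.19, 1.72]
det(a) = 4.07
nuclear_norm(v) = 13.75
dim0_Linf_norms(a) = [1.06, 1.25, 1.41, 1.42, 1.11, 1.29, 1.37, 1.38]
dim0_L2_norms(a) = [1.75, 2.48, 3.02, 2.8, 2.24, 2.18, 2.4, 2.4]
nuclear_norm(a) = 16.30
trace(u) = -3.96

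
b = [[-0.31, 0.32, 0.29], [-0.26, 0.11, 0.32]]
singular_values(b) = [0.67, 0.13]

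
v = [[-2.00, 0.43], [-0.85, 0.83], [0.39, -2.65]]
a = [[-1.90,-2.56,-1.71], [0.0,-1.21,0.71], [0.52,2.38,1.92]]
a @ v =[[5.31,1.59], [1.31,-2.89], [-2.31,-2.89]]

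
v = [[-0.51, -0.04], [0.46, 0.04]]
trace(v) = -0.47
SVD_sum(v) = [[-0.51,-0.04], [0.46,0.04]] + [[-0.0, 0.0], [-0.00, 0.00]]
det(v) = -0.00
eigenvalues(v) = [-0.47, 0.0]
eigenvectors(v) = [[-0.75, 0.08], [0.67, -1.00]]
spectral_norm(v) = 0.69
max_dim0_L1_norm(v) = 0.97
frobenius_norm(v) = 0.69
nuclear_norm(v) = 0.69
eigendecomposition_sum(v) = [[-0.51, -0.04], [0.46, 0.04]] + [[-0.0, -0.00], [0.00, 0.0]]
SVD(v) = [[-0.74, 0.67], [0.67, 0.74]] @ diag([0.6891237748218743, 0.0029022362499638854]) @ [[1.0, 0.08],[-0.08, 1.00]]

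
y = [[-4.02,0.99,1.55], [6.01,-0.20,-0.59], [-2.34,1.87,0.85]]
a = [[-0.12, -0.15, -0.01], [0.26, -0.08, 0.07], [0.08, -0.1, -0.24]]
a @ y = [[-0.4, -0.11, -0.11],[-1.69, 0.4, 0.51],[-0.36, -0.35, -0.02]]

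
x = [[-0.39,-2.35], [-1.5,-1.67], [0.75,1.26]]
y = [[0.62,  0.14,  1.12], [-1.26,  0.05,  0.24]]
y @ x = [[0.39, -0.28],[0.6, 3.18]]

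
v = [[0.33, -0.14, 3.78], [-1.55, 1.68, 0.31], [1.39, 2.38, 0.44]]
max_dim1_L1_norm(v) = 4.25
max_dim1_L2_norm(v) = 3.8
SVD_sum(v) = [[0.51, 0.64, 3.62],  [0.05, 0.06, 0.37],  [0.14, 0.18, 1.00]] + [[-0.08, -0.79, 0.15], [0.14, 1.40, -0.27], [0.23, 2.33, -0.44]] + [[-0.1, 0.01, 0.01],[-1.74, 0.22, 0.21],[1.01, -0.13, -0.12]]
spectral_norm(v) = 3.87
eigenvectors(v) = [[(0.75+0j), 0.68+0.00j, (0.68-0j)], [(0.31+0j), (-0.23+0.5j), (-0.23-0.5j)], [-0.58+0.00j, (0.39+0.29j), 0.39-0.29j]]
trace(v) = 2.45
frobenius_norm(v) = 5.25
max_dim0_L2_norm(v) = 3.82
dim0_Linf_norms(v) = [1.55, 2.38, 3.78]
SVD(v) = [[-0.96, -0.28, 0.05], [-0.1, 0.49, 0.86], [-0.27, 0.82, -0.5]] @ diag([3.8673462396147236, 2.8940404710236334, 2.048453761991018]) @ [[-0.14,  -0.17,  -0.98],[0.10,  0.98,  -0.19],[-0.99,  0.12,  0.12]]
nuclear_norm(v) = 8.81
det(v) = -22.93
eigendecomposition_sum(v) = [[(-1.14-0j), (-0.86+0j), (1.49-0j)], [-0.47-0.00j, -0.35+0.00j, (0.62-0j)], [0.88+0.00j, 0.66-0.00j, (-1.15+0j)]] + [[(0.74+0.4j), 0.36-1.56j, 1.15-0.32j], [(-0.54+0.4j), 1.02+0.79j, -0.15+0.94j], [0.26+0.54j, (0.86-0.75j), 0.79+0.30j]] + [[0.74-0.40j,(0.36+1.56j),(1.15+0.32j)], [-0.54-0.40j,1.02-0.79j,-0.15-0.94j], [0.26-0.54j,(0.86+0.75j),(0.79-0.3j)]]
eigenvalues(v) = [(-2.64+0j), (2.55+1.48j), (2.55-1.48j)]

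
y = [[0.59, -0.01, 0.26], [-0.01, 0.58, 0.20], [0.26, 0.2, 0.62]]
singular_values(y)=[0.93, 0.59, 0.27]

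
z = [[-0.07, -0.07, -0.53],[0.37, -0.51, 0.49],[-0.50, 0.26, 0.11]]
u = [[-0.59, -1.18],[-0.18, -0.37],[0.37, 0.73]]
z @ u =[[-0.14, -0.28], [0.05, 0.11], [0.29, 0.57]]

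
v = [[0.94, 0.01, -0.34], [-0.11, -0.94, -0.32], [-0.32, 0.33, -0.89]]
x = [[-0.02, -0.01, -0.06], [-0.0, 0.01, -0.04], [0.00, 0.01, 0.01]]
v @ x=[[-0.02, -0.01, -0.06], [0.00, -0.01, 0.04], [0.01, -0.00, -0.0]]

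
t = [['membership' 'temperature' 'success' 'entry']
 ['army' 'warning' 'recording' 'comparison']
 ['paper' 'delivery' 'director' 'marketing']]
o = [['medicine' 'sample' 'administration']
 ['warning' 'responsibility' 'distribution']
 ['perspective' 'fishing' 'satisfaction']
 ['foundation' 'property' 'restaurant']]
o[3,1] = 'property'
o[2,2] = 'satisfaction'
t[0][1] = 'temperature'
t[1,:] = ['army', 'warning', 'recording', 'comparison']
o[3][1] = 'property'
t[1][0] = 'army'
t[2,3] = 'marketing'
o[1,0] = 'warning'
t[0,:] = ['membership', 'temperature', 'success', 'entry']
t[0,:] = ['membership', 'temperature', 'success', 'entry']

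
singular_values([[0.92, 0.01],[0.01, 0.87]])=[0.92, 0.87]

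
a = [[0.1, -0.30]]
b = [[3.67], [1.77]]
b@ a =[[0.37,  -1.1], [0.18,  -0.53]]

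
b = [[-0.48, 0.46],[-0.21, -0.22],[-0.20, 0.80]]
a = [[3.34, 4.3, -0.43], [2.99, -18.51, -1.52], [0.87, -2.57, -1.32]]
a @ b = [[-2.42, 0.25], [2.76, 4.23], [0.39, -0.09]]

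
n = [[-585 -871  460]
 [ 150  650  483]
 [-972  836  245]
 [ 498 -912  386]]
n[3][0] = 498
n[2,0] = -972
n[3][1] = -912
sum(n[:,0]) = -909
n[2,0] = -972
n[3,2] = 386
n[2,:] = [-972, 836, 245]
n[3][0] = 498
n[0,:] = [-585, -871, 460]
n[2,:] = [-972, 836, 245]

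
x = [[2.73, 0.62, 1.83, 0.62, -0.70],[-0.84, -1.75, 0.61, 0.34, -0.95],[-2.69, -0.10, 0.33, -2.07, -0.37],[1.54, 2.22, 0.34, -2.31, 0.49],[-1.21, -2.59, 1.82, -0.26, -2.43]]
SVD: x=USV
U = [[-0.28, -0.68, 0.38, -0.54, -0.14], [0.39, -0.17, -0.0, 0.24, -0.87], [0.34, 0.59, 0.44, -0.57, -0.12], [-0.47, 0.21, 0.69, 0.49, -0.12], [0.66, -0.34, 0.43, 0.28, 0.43]]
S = [5.57, 4.13, 3.31, 0.63, 0.18]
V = [[-0.63, -0.65, 0.16, 0.03, -0.38], [-0.62, 0.29, -0.41, -0.51, 0.33], [0.12, 0.19, 0.56, -0.72, -0.34], [0.44, -0.52, -0.57, -0.45, -0.12], [-0.07, 0.43, -0.41, 0.15, -0.78]]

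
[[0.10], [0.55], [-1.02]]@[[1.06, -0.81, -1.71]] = [[0.11, -0.08, -0.17], [0.58, -0.45, -0.94], [-1.08, 0.83, 1.74]]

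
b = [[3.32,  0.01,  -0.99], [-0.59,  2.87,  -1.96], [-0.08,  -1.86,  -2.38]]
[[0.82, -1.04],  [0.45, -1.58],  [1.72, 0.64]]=b @[[0.08, -0.27], [-0.21, -0.51], [-0.56, 0.14]]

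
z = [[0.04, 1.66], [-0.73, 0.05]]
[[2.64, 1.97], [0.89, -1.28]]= z@[[-1.11, 1.83], [1.62, 1.14]]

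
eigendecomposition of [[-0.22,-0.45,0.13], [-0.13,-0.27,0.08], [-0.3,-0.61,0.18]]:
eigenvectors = [[0.56, 0.17, 0.71], [0.33, -0.35, -0.14], [0.76, -0.92, 0.69]]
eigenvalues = [-0.31, 0.0, -0.0]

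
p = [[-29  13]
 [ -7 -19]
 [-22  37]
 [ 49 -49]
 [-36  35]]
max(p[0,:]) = 13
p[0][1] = 13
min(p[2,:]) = -22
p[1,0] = -7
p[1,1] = -19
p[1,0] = -7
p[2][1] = 37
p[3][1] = -49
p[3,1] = -49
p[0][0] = -29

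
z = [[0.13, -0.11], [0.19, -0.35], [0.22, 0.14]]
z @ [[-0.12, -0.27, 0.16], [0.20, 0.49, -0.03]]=[[-0.04, -0.09, 0.02], [-0.09, -0.22, 0.04], [0.0, 0.01, 0.03]]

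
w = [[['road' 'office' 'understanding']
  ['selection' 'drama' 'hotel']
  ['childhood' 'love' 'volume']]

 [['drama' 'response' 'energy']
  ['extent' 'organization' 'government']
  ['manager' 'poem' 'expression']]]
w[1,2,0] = 'manager'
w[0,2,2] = 'volume'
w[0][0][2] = 'understanding'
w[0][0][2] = 'understanding'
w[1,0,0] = 'drama'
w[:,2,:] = [['childhood', 'love', 'volume'], ['manager', 'poem', 'expression']]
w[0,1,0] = 'selection'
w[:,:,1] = [['office', 'drama', 'love'], ['response', 'organization', 'poem']]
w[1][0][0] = 'drama'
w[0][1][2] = 'hotel'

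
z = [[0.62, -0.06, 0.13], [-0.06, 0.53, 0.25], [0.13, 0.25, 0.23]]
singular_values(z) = [0.68, 0.65, 0.05]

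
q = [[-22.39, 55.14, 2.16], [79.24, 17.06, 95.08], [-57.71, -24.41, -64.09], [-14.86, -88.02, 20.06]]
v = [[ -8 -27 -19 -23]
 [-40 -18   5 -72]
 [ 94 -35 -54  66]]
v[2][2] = -54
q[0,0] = -22.39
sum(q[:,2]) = 53.209999999999994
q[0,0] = -22.39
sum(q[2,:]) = -146.21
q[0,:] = [-22.39, 55.14, 2.16]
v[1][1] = -18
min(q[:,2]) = -64.09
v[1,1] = -18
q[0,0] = -22.39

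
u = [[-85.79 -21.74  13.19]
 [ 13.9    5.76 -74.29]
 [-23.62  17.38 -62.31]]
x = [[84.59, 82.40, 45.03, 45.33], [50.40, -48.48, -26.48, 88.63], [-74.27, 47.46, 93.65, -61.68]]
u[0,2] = 13.19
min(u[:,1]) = -21.74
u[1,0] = 13.9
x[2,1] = 47.46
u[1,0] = 13.9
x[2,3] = -61.68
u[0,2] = 13.19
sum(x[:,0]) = 60.72000000000001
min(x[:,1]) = -48.48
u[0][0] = -85.79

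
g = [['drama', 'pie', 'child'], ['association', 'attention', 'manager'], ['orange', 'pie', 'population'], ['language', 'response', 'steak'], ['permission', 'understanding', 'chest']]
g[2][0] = 'orange'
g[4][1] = 'understanding'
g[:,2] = ['child', 'manager', 'population', 'steak', 'chest']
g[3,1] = 'response'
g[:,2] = ['child', 'manager', 'population', 'steak', 'chest']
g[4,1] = 'understanding'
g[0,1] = 'pie'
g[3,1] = 'response'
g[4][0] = 'permission'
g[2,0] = 'orange'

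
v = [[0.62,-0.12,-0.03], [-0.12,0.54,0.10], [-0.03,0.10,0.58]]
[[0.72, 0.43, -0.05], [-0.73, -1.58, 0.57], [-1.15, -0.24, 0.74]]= v@[[0.91, 0.13, 0.15], [-0.82, -2.92, 0.88], [-1.80, 0.09, 1.14]]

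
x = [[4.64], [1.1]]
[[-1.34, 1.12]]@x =[[-4.99]]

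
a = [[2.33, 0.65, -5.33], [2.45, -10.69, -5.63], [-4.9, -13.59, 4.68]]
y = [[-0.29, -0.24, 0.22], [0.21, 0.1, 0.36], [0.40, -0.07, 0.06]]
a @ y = [[-2.67, -0.12, 0.43], [-5.21, -1.26, -3.65], [0.44, -0.51, -5.69]]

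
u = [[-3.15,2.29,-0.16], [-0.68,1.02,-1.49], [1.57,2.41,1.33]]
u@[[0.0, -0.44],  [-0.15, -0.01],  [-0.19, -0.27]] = [[-0.31, 1.41], [0.13, 0.69], [-0.61, -1.07]]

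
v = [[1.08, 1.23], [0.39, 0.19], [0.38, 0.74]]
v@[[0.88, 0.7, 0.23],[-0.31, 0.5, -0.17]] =[[0.57, 1.37, 0.04],[0.28, 0.37, 0.06],[0.11, 0.64, -0.04]]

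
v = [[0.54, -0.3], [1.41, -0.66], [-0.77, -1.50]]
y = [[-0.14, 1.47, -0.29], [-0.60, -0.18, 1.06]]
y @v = [[2.22, -0.49], [-1.39, -1.29]]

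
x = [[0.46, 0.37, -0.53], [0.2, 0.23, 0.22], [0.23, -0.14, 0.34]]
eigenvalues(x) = [(0.56+0j), (0.24+0.32j), (0.24-0.32j)]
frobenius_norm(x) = 0.98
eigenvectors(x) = [[-0.69+0.00j, (0.04-0.59j), (0.04+0.59j)], [-0.64+0.00j, (-0.38+0.39j), -0.38-0.39j], [-0.32+0.00j, (-0.6+0j), (-0.6-0j)]]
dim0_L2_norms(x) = [0.55, 0.46, 0.67]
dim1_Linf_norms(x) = [0.53, 0.23, 0.34]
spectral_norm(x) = 0.82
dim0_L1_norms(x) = [0.89, 0.74, 1.09]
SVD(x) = [[-0.97, -0.13, 0.22], [-0.07, -0.68, -0.73], [0.24, -0.72, 0.65]] @ diag([0.8157637281389217, 0.49788508948884186, 0.2131665487771835]) @ [[-0.49, -0.50, 0.71], [-0.73, -0.21, -0.65], [0.47, -0.84, -0.26]]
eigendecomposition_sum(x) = [[(0.28-0j),0.43-0.00j,-0.25+0.00j], [(0.26-0j),0.39-0.00j,(-0.23+0j)], [(0.13-0j),0.20-0.00j,(-0.12+0j)]] + [[(0.09+0.05j),-0.03-0.17j,-0.14+0.22j], [(-0.03-0.09j),(-0.08+0.13j),(0.23-0.07j)], [(0.05-0.1j),-0.17+0.04j,0.23+0.13j]] + [[0.09-0.05j,-0.03+0.17j,-0.14-0.22j],  [(-0.03+0.09j),-0.08-0.13j,(0.23+0.07j)],  [(0.05+0.1j),(-0.17-0.04j),0.23-0.13j]]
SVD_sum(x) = [[0.39, 0.39, -0.56], [0.03, 0.03, -0.04], [-0.10, -0.1, 0.14]] + [[0.05,0.01,0.04], [0.25,0.07,0.22], [0.26,0.07,0.24]] + [[0.02, -0.04, -0.01], [-0.07, 0.13, 0.04], [0.07, -0.12, -0.04]]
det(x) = 0.09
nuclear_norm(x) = 1.53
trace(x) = 1.03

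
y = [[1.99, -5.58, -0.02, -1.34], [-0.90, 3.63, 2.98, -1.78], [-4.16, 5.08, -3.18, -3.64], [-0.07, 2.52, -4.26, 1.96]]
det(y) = -256.78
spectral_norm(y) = 10.16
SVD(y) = [[-0.52, 0.08, -0.67, -0.52],  [0.29, -0.68, 0.19, -0.64],  [0.75, 0.05, -0.65, 0.10],  [0.28, 0.72, 0.30, -0.55]] @ diag([10.15871836272701, 5.86345409453624, 4.381679585784648, 0.9838350042448001]) @ [[-0.44, 0.84, -0.27, -0.2], [0.09, -0.15, -0.9, 0.4], [0.27, 0.43, 0.31, 0.80], [-0.85, -0.31, 0.14, 0.4]]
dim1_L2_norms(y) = [6.07, 5.1, 8.15, 5.32]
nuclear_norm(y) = 21.39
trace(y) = 4.40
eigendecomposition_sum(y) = [[0.09+0.00j,(-0.07-0j),(0.18+0j),(0.08-0j)],  [0.45+0.00j,(-0.34-0j),(0.94+0j),(0.42-0j)],  [-2.22-0.00j,(1.7+0j),-4.69-0.00j,(-2.09+0j)],  [(-1.3-0j),(1+0j),(-2.75-0j),(-1.23+0j)]] + [[(1.79+0j), (-3.54-0j), -1.68+0.00j, (1.77-0j)], [(-1.9-0j), (3.75+0j), (1.78-0j), -1.88+0.00j], [(-1.73-0j), (3.42+0j), 1.63-0.00j, -1.72+0.00j], [(0.44+0j), (-0.86-0j), -0.41+0.00j, 0.43-0.00j]] + [[(0.06+1.13j),-0.99+1.50j,(0.74-0.23j),(-1.6+0.98j)], [(0.28+0.26j),(0.11+0.59j),(0.13-0.23j),-0.16+0.61j], [(-0.1-0.11j),-0.02-0.24j,(-0.06+0.09j),0.08-0.24j], [(0.4-0.73j),1.19-0.56j,-0.55-0.14j,(1.38-0j)]] + [[0.06-1.13j,-0.99-1.50j,0.74+0.23j,(-1.6-0.98j)], [0.28-0.26j,0.11-0.59j,(0.13+0.23j),(-0.16-0.61j)], [(-0.1+0.11j),-0.02+0.24j,-0.06-0.09j,(0.08+0.24j)], [(0.4+0.73j),(1.19+0.56j),-0.55+0.14j,1.38+0.00j]]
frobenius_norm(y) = 12.56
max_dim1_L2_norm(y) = 8.15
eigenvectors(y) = [[(0.03+0j),-0.57+0.00j,0.77+0.00j,(0.77-0j)],[(0.17+0j),(0.6+0j),(0.19-0.18j),(0.19+0.18j)],[(-0.85+0j),0.55+0.00j,-0.08+0.07j,(-0.08-0.07j)],[-0.50+0.00j,(-0.14+0j),-0.49-0.30j,(-0.49+0.3j)]]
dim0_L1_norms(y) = [7.12, 16.81, 10.44, 8.72]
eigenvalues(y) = [(-6.17+0j), (7.61+0j), (1.48+1.81j), (1.48-1.81j)]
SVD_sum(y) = [[2.3,  -4.4,  1.41,  1.04],  [-1.30,  2.49,  -0.8,  -0.59],  [-3.34,  6.38,  -2.04,  -1.51],  [-1.26,  2.41,  -0.77,  -0.57]] + [[0.04, -0.07, -0.43, 0.19], [-0.36, 0.59, 3.61, -1.6], [0.03, -0.04, -0.26, 0.12], [0.38, -0.62, -3.82, 1.70]] + [[-0.79,-1.27,-0.92,-2.37],  [0.22,0.35,0.26,0.66],  [-0.76,-1.23,-0.89,-2.29],  [0.35,0.56,0.41,1.05]] + [[0.44, 0.16, -0.07, -0.2], [0.54, 0.19, -0.09, -0.25], [-0.08, -0.03, 0.01, 0.04], [0.47, 0.17, -0.08, -0.22]]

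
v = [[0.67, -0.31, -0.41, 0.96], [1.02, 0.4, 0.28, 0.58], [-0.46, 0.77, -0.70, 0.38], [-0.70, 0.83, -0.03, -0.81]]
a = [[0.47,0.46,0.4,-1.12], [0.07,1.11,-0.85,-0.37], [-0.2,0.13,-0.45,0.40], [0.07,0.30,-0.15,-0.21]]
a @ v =[[1.38, -0.58, -0.31, 1.78], [1.83, -0.54, 0.89, 0.69], [-0.07, 0.1, 0.42, -0.61], [0.57, -0.19, 0.17, 0.35]]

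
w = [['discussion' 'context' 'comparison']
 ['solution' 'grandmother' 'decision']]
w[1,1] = 'grandmother'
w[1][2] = 'decision'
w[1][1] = 'grandmother'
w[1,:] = ['solution', 'grandmother', 'decision']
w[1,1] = 'grandmother'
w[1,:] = ['solution', 'grandmother', 'decision']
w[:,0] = ['discussion', 'solution']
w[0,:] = ['discussion', 'context', 'comparison']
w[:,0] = ['discussion', 'solution']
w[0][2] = 'comparison'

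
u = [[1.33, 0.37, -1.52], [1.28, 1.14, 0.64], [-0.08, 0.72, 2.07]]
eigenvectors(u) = [[(-0.55+0j),(0.67+0j),0.67-0.00j],[0.78+0.00j,0.33-0.41j,(0.33+0.41j)],[(-0.29+0j),-0.34-0.39j,-0.34+0.39j]]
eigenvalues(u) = [(-0+0j), (2.27+0.65j), (2.27-0.65j)]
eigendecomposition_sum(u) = [[-0.00-0.00j, 0.00-0.00j, -0.00-0.00j], [0j, (-0+0j), 0.00+0.00j], [(-0-0j), -0j, (-0-0j)]] + [[(0.67+0.5j), 0.18+0.78j, -0.76+1.14j], [0.64-0.16j, (0.57+0.27j), (0.32+1.03j)], [-0.04-0.64j, (0.36-0.5j), (1.04-0.13j)]] + [[(0.67-0.5j), 0.18-0.78j, -0.76-1.14j], [(0.64+0.16j), 0.57-0.27j, 0.32-1.03j], [-0.04+0.64j, (0.36+0.5j), (1.04+0.13j)]]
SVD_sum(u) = [[0.36, -0.34, -1.59], [-0.12, 0.12, 0.54], [-0.46, 0.44, 2.04]] + [[0.97, 0.71, 0.07], [1.4, 1.02, 0.10], [0.38, 0.28, 0.03]] + [[-0.00, 0.0, -0.00], [0.00, -0.0, 0.0], [-0.00, 0.0, -0.0]]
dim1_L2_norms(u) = [2.05, 1.83, 2.19]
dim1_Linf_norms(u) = [1.52, 1.28, 2.07]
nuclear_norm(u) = 4.94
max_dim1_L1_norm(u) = 3.22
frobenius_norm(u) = 3.52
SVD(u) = [[-0.6, -0.56, 0.57], [0.21, -0.80, -0.56], [0.77, -0.22, 0.60]] @ diag([2.7695422340942533, 2.1686703459867482, 0.0021780739029110124]) @ [[-0.22,0.21,0.95], [-0.81,-0.59,-0.06], [-0.55,0.78,-0.29]]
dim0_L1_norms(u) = [2.69, 2.23, 4.23]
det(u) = -0.01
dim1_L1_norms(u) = [3.22, 3.06, 2.87]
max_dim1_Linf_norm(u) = 2.07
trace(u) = 4.54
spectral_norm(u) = 2.77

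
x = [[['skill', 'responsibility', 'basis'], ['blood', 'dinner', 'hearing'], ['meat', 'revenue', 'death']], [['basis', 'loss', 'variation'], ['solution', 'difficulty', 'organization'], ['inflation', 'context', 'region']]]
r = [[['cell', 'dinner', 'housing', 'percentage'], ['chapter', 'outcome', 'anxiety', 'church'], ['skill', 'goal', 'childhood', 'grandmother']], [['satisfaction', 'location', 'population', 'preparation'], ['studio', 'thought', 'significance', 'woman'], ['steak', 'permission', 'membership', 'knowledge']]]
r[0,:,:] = [['cell', 'dinner', 'housing', 'percentage'], ['chapter', 'outcome', 'anxiety', 'church'], ['skill', 'goal', 'childhood', 'grandmother']]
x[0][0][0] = 'skill'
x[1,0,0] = 'basis'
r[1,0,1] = 'location'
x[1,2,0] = 'inflation'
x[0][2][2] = 'death'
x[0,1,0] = 'blood'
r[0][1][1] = 'outcome'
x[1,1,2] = 'organization'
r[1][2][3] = 'knowledge'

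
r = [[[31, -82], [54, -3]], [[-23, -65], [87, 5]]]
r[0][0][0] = 31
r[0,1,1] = -3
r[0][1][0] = 54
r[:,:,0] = [[31, 54], [-23, 87]]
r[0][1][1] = -3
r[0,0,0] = 31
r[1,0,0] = -23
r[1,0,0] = -23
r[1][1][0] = 87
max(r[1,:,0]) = 87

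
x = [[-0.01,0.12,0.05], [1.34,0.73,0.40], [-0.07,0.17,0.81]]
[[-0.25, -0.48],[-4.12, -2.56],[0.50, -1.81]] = x@[[-1.92, 0.34], [-2.68, -3.31], [1.02, -1.51]]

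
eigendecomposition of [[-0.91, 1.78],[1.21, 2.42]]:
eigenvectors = [[-0.95, -0.42], [0.3, -0.91]]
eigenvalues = [-1.46, 2.97]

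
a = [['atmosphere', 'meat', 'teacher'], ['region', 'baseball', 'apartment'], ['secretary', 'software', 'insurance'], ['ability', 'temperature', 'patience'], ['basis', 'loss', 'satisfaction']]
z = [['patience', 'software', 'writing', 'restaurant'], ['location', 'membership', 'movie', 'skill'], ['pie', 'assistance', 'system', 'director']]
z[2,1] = 'assistance'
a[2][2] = 'insurance'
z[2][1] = 'assistance'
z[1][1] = 'membership'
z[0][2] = 'writing'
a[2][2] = 'insurance'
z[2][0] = 'pie'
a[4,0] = 'basis'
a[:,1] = ['meat', 'baseball', 'software', 'temperature', 'loss']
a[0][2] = 'teacher'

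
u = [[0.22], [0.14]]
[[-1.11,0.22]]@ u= [[-0.21]]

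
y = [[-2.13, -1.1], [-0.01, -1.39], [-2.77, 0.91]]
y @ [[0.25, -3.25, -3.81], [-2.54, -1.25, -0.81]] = [[2.26, 8.3, 9.01], [3.53, 1.77, 1.16], [-3.00, 7.86, 9.82]]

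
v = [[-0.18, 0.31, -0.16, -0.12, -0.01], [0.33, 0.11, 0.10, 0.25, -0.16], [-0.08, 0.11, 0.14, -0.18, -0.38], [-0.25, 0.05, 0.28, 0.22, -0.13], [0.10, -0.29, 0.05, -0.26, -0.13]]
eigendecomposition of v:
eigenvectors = [[-0.62+0.00j, (-0.2+0j), 0.23+0.17j, 0.23-0.17j, (-0.12+0j)], [(0.56+0j), (-0.32+0j), 0.29+0.14j, (0.29-0.14j), (-0.65+0j)], [0.07+0.00j, (-0.68+0j), 0.65+0.00j, (0.65-0j), -0.35+0.00j], [-0.20+0.00j, (0.37+0j), -0.44-0.18j, (-0.44+0.18j), (-0.5+0j)], [(0.5+0j), -0.51+0.00j, 0.38-0.11j, (0.38+0.11j), 0.44+0.00j]]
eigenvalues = [(-0.47+0j), (-0.02+0j), (0.06+0.12j), (0.06-0.12j), (0.53+0j)]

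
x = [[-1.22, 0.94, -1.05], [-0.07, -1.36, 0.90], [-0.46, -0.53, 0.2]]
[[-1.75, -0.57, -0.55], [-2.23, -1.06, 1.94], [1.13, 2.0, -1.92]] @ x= [[2.43, -0.58, 1.21], [1.90, -1.68, 1.78], [-0.64, -0.64, 0.23]]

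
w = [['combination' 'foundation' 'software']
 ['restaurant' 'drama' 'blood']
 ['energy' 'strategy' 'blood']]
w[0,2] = 'software'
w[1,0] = 'restaurant'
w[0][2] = 'software'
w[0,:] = ['combination', 'foundation', 'software']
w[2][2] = 'blood'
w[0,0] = 'combination'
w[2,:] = ['energy', 'strategy', 'blood']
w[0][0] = 'combination'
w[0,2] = 'software'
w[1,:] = ['restaurant', 'drama', 'blood']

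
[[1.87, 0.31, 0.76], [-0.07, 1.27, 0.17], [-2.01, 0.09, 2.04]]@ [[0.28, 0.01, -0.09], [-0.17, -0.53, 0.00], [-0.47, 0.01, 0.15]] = [[0.11, -0.14, -0.05], [-0.32, -0.67, 0.03], [-1.54, -0.05, 0.49]]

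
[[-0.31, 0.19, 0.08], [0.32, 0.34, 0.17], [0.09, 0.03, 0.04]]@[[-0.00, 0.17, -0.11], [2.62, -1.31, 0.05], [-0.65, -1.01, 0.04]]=[[0.45, -0.38, 0.05], [0.78, -0.56, -0.01], [0.05, -0.06, -0.01]]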